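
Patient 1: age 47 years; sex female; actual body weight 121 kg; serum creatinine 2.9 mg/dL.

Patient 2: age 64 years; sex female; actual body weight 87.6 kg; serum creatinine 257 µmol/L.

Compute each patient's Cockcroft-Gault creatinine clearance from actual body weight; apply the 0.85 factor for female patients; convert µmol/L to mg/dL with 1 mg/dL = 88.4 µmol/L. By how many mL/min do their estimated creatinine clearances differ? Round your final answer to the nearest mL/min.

19 mL/min

Patient 1: CrCl = (140 − 47) × 121 / (72 × 2.9) × 0.85 = 11253.0 / 208.80 × 0.85 ≈ 45.8 mL/min
Patient 2: SCr = 257 / 88.4 = 2.907 mg/dL
Patient 2: CrCl = (140 − 64) × 87.6 / (72 × 2.907) × 0.85 = 6657.6 / 209.30 × 0.85 ≈ 27.0 mL/min
|45.8 − 27.0| = 18.8 mL/min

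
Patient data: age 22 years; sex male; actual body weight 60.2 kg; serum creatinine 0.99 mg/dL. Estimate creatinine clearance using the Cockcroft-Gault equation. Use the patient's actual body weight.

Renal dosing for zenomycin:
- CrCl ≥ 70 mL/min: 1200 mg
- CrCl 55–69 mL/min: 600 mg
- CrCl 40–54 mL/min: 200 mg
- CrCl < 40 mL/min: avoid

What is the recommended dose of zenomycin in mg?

CrCl = (140 − 22) × 60.2 / (72 × 0.99) = 7103.6 / 71.28 ≈ 99.7 mL/min
CrCl ≈ 100 mL/min → bracket ≥ 70 mL/min.
Dose for this bracket: 1200 mg.

1200 mg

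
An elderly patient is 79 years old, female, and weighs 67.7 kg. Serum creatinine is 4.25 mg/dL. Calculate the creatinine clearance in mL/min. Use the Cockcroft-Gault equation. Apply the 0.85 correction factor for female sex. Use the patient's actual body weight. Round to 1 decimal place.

11.5 mL/min

CrCl = (140 − 79) × 67.7 / (72 × 4.25) × 0.85 = 4129.7 / 306.00 × 0.85 ≈ 11.5 mL/min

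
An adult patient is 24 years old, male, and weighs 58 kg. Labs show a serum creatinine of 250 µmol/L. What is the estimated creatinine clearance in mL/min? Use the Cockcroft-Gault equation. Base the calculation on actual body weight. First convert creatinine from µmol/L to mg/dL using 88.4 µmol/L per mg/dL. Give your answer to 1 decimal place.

SCr = 250 / 88.4 = 2.828 mg/dL
CrCl = (140 − 24) × 58 / (72 × 2.828) = 6728.0 / 203.62 ≈ 33.0 mL/min

33.0 mL/min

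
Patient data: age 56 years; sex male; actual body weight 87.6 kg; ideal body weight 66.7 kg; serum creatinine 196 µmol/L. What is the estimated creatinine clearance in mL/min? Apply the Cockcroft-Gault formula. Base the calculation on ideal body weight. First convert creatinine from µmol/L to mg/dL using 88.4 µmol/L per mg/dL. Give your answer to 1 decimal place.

35.1 mL/min

SCr = 196 / 88.4 = 2.217 mg/dL
CrCl = (140 − 56) × 66.7 / (72 × 2.217) = 5602.8 / 159.62 ≈ 35.1 mL/min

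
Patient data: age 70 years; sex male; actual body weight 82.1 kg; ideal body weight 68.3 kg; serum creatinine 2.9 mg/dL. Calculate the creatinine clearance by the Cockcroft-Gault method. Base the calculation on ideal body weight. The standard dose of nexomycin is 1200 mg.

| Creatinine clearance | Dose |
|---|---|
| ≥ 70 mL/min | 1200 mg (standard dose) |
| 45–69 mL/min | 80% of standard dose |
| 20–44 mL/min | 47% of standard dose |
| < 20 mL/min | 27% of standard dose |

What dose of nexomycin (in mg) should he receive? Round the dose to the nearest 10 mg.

560 mg

CrCl = (140 − 70) × 68.3 / (72 × 2.9) = 4781.0 / 208.80 ≈ 22.9 mL/min
CrCl ≈ 23 mL/min → bracket 20–44 mL/min.
47% of 1200 mg = 564 mg → 560 mg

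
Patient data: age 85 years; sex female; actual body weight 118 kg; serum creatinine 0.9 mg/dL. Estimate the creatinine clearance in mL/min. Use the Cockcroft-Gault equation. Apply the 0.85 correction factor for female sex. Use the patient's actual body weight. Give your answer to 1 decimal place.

CrCl = (140 − 85) × 118 / (72 × 0.9) × 0.85 = 6490.0 / 64.80 × 0.85 ≈ 85.1 mL/min

85.1 mL/min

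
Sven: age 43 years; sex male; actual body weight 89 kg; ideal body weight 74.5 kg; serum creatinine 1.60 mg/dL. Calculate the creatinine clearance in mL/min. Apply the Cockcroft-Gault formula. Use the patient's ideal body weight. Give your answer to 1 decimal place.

62.7 mL/min

CrCl = (140 − 43) × 74.5 / (72 × 1.6) = 7226.5 / 115.20 ≈ 62.7 mL/min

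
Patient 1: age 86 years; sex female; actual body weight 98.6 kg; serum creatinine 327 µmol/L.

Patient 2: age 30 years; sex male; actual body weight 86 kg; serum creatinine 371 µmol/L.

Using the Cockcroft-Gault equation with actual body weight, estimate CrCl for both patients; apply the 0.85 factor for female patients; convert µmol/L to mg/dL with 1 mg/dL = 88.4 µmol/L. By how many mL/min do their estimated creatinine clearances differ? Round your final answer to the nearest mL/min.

14 mL/min

Patient 1: SCr = 327 / 88.4 = 3.699 mg/dL
Patient 1: CrCl = (140 − 86) × 98.6 / (72 × 3.699) × 0.85 = 5324.4 / 266.33 × 0.85 ≈ 17.0 mL/min
Patient 2: SCr = 371 / 88.4 = 4.197 mg/dL
Patient 2: CrCl = (140 − 30) × 86 / (72 × 4.197) = 9460.0 / 302.18 ≈ 31.3 mL/min
|17.0 − 31.3| = 14.3 mL/min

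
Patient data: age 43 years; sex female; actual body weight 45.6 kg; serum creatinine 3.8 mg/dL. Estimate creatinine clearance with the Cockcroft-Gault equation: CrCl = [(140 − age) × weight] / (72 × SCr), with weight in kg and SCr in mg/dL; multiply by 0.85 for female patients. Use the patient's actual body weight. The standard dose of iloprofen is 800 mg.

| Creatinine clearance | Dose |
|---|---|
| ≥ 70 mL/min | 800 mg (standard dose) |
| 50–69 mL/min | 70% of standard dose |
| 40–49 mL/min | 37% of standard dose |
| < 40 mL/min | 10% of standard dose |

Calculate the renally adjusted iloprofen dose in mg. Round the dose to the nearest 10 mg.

CrCl = (140 − 43) × 45.6 / (72 × 3.8) × 0.85 = 4423.2 / 273.60 × 0.85 ≈ 13.7 mL/min
CrCl ≈ 14 mL/min → bracket < 40 mL/min.
10% of 800 mg = 80 mg

80 mg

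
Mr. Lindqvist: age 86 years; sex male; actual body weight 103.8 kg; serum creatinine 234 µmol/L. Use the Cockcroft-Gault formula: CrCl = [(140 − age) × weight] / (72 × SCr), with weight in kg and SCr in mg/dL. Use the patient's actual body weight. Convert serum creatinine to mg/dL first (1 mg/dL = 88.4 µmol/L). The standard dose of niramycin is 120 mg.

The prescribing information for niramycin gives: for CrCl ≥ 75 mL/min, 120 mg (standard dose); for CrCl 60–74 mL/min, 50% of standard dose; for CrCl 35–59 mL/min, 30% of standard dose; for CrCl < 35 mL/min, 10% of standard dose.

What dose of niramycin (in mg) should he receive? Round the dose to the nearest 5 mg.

10 mg

SCr = 234 / 88.4 = 2.647 mg/dL
CrCl = (140 − 86) × 103.8 / (72 × 2.647) = 5605.2 / 190.58 ≈ 29.4 mL/min
CrCl ≈ 29 mL/min → bracket < 35 mL/min.
10% of 120 mg = 12 mg → 10 mg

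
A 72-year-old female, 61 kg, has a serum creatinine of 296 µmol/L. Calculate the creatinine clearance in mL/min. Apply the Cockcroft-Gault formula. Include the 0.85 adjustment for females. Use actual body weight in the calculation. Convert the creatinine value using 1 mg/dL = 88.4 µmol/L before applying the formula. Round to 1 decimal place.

14.6 mL/min

SCr = 296 / 88.4 = 3.348 mg/dL
CrCl = (140 − 72) × 61 / (72 × 3.348) × 0.85 = 4148.0 / 241.06 × 0.85 ≈ 14.6 mL/min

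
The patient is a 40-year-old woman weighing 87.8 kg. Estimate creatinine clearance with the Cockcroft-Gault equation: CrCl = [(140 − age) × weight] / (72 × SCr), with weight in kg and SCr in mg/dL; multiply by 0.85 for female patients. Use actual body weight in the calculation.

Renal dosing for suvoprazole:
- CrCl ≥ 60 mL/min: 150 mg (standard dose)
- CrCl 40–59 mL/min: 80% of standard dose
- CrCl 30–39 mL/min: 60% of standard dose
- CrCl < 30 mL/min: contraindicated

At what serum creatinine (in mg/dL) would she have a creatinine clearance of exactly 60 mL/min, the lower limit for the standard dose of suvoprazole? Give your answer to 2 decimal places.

1.73 mg/dL

Standard dose requires CrCl ≥ 60 mL/min.
Set (140 − 40) × 87.8 × 0.85 / (72 × SCr) = 60
SCr = (140 − 40) × 87.8 × 0.85 / (72 × 60) = 1.728 mg/dL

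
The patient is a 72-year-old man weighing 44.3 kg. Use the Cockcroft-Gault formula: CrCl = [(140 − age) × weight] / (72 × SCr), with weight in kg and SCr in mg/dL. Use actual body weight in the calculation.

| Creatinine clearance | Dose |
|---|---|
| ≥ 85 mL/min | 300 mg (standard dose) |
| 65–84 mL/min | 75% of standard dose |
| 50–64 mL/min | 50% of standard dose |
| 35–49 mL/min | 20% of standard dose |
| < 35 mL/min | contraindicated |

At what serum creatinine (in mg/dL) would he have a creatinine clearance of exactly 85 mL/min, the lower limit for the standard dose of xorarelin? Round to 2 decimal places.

0.49 mg/dL

Standard dose requires CrCl ≥ 85 mL/min.
Set (140 − 72) × 44.3 / (72 × SCr) = 85
SCr = (140 − 72) × 44.3 / (72 × 85) = 0.492 mg/dL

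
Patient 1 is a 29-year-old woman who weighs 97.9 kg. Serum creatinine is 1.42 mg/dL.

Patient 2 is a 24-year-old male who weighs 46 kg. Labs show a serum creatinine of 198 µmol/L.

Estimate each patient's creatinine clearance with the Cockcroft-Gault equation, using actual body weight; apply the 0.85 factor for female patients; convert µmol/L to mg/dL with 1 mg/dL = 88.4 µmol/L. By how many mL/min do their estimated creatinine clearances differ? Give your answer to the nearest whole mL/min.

57 mL/min

Patient 1: CrCl = (140 − 29) × 97.9 / (72 × 1.42) × 0.85 = 10866.9 / 102.24 × 0.85 ≈ 90.3 mL/min
Patient 2: SCr = 198 / 88.4 = 2.24 mg/dL
Patient 2: CrCl = (140 − 24) × 46 / (72 × 2.24) = 5336.0 / 161.28 ≈ 33.1 mL/min
|90.3 − 33.1| = 57.2 mL/min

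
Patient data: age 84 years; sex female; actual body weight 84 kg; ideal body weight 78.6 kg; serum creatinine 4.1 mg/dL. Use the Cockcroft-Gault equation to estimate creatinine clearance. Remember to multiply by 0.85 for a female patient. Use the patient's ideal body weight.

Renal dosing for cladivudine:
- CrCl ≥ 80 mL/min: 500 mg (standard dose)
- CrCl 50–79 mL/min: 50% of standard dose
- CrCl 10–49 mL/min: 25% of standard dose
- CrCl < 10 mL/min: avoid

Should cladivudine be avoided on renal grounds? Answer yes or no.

CrCl = (140 − 84) × 78.6 / (72 × 4.1) × 0.85 = 4401.6 / 295.20 × 0.85 ≈ 12.7 mL/min
CrCl ≈ 13 mL/min, which is ≥ 10 mL/min.

no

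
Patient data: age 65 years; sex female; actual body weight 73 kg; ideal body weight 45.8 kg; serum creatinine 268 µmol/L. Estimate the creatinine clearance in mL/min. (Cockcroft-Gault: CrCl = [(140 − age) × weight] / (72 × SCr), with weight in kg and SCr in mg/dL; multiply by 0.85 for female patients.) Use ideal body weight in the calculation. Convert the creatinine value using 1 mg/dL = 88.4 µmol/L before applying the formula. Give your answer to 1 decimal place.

13.4 mL/min

SCr = 268 / 88.4 = 3.032 mg/dL
CrCl = (140 − 65) × 45.8 / (72 × 3.032) × 0.85 = 3435.0 / 218.30 × 0.85 ≈ 13.4 mL/min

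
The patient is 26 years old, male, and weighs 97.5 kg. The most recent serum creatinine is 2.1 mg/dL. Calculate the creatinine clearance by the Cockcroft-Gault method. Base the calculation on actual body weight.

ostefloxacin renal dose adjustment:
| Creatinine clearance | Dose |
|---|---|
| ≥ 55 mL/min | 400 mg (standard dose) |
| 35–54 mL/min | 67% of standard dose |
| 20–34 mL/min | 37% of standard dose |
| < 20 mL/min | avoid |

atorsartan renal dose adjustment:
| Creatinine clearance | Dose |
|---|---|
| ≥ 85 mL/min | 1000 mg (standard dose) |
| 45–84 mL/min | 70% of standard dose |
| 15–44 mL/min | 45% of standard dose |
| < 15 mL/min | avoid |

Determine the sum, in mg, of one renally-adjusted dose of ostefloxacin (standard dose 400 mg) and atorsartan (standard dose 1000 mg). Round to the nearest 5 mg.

CrCl = (140 − 26) × 97.5 / (72 × 2.1) = 11115.0 / 151.20 ≈ 73.5 mL/min
CrCl ≈ 74 mL/min.
ostefloxacin: ≥ 55 mL/min → 100% of 400 mg = 400 mg.
atorsartan: 45–84 mL/min → 70% of 1000 mg = 700 mg.
Total = 400 + 700 = 1100 mg.

1100 mg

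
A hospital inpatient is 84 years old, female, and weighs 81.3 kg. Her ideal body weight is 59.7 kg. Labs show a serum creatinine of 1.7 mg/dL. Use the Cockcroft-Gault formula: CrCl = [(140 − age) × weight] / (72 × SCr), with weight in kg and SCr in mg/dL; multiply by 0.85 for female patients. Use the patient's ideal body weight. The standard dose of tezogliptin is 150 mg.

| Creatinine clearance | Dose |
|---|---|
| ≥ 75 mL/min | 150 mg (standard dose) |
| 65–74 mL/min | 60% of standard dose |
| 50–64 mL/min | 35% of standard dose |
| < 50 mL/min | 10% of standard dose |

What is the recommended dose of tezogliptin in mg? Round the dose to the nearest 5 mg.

CrCl = (140 − 84) × 59.7 / (72 × 1.7) × 0.85 = 3343.2 / 122.40 × 0.85 ≈ 23.2 mL/min
CrCl ≈ 23 mL/min → bracket < 50 mL/min.
10% of 150 mg = 15 mg

15 mg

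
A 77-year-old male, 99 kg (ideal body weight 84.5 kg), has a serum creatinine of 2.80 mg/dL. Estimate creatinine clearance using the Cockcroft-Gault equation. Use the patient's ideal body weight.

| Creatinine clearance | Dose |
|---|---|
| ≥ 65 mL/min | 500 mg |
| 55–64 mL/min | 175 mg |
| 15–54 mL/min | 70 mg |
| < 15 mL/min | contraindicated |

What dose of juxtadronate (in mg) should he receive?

CrCl = (140 − 77) × 84.5 / (72 × 2.8) = 5323.5 / 201.60 ≈ 26.4 mL/min
CrCl ≈ 26 mL/min → bracket 15–54 mL/min.
Dose for this bracket: 70 mg.

70 mg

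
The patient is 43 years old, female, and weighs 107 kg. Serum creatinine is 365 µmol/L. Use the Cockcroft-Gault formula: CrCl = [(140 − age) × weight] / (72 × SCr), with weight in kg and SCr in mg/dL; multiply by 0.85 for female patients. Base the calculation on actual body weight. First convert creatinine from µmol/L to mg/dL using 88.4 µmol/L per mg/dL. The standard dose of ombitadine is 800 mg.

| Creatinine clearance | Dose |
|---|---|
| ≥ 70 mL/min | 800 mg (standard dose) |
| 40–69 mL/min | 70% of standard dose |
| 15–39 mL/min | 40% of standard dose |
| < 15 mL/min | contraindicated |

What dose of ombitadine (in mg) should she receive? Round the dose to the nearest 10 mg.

320 mg

SCr = 365 / 88.4 = 4.129 mg/dL
CrCl = (140 − 43) × 107 / (72 × 4.129) × 0.85 = 10379.0 / 297.29 × 0.85 ≈ 29.7 mL/min
CrCl ≈ 30 mL/min → bracket 15–39 mL/min.
40% of 800 mg = 320 mg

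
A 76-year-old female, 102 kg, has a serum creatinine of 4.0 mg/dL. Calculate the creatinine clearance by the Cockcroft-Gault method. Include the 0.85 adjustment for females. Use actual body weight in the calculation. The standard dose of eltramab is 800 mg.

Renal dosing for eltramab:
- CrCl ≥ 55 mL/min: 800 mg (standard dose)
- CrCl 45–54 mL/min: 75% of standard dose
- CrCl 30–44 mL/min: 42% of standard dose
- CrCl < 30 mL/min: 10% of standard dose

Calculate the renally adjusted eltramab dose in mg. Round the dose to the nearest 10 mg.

80 mg

CrCl = (140 − 76) × 102 / (72 × 4) × 0.85 = 6528.0 / 288.00 × 0.85 ≈ 19.3 mL/min
CrCl ≈ 19 mL/min → bracket < 30 mL/min.
10% of 800 mg = 80 mg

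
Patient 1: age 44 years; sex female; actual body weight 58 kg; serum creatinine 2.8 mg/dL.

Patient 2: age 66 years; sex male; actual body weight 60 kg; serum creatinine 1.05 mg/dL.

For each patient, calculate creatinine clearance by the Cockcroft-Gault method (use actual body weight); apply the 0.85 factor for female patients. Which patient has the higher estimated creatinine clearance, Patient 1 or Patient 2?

Patient 1: CrCl = (140 − 44) × 58 / (72 × 2.8) × 0.85 = 5568.0 / 201.60 × 0.85 ≈ 23.5 mL/min
Patient 2: CrCl = (140 − 66) × 60 / (72 × 1.05) = 4440.0 / 75.60 ≈ 58.7 mL/min
23.5 vs 58.7 mL/min → Patient 2 is higher.

Patient 2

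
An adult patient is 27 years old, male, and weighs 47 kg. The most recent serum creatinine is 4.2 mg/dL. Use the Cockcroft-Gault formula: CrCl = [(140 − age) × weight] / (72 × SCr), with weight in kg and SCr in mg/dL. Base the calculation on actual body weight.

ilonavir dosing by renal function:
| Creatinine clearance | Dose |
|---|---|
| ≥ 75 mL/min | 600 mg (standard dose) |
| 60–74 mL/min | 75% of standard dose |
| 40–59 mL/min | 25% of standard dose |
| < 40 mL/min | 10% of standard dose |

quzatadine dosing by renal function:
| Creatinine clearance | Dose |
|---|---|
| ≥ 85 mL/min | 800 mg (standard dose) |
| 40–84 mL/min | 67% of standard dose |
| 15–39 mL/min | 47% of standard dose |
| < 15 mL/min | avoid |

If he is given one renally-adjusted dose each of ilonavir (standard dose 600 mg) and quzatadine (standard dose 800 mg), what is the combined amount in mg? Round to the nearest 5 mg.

435 mg

CrCl = (140 − 27) × 47 / (72 × 4.2) = 5311.0 / 302.40 ≈ 17.6 mL/min
CrCl ≈ 18 mL/min.
ilonavir: < 40 mL/min → 10% of 600 mg = 60 mg.
quzatadine: 15–39 mL/min → 47% of 800 mg = 376 mg.
Total = 60 + 376 = 436 mg.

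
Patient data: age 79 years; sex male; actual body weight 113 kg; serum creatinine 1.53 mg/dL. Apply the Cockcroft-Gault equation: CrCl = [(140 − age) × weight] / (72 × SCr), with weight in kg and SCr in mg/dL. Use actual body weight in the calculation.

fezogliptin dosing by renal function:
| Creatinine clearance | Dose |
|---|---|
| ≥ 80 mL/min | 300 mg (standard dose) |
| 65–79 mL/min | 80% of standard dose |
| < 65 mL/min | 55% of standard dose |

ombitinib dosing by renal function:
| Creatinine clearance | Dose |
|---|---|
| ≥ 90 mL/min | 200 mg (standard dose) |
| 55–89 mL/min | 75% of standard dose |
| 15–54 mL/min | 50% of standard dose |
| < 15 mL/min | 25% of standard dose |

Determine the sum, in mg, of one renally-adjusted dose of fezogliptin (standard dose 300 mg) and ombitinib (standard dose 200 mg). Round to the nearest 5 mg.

CrCl = (140 − 79) × 113 / (72 × 1.53) = 6893.0 / 110.16 ≈ 62.6 mL/min
CrCl ≈ 63 mL/min.
fezogliptin: < 65 mL/min → 55% of 300 mg = 165 mg.
ombitinib: 55–89 mL/min → 75% of 200 mg = 150 mg.
Total = 165 + 150 = 315 mg.

315 mg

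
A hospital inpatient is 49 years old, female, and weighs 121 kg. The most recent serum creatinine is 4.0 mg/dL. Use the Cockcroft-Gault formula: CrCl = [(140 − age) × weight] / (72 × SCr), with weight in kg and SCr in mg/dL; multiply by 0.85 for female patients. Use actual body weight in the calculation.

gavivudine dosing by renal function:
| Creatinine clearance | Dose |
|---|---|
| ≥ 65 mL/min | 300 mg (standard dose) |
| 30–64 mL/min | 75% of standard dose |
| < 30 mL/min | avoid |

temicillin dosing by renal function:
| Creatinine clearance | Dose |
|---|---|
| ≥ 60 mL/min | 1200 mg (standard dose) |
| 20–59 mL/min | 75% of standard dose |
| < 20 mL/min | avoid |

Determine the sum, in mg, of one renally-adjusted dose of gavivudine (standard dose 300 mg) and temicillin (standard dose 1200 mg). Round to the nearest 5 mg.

CrCl = (140 − 49) × 121 / (72 × 4) × 0.85 = 11011.0 / 288.00 × 0.85 ≈ 32.5 mL/min
CrCl ≈ 32 mL/min.
gavivudine: 30–64 mL/min → 75% of 300 mg = 225 mg.
temicillin: 20–59 mL/min → 75% of 1200 mg = 900 mg.
Total = 225 + 900 = 1125 mg.

1125 mg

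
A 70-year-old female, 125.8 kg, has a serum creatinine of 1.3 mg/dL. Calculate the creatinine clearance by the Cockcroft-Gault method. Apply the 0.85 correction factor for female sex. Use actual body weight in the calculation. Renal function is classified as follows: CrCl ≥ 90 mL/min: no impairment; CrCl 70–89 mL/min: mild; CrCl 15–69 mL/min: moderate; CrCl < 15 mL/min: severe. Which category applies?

mild

CrCl = (140 − 70) × 125.8 / (72 × 1.3) × 0.85 = 8806.0 / 93.60 × 0.85 ≈ 80.0 mL/min
80 mL/min falls in the 'mild' range.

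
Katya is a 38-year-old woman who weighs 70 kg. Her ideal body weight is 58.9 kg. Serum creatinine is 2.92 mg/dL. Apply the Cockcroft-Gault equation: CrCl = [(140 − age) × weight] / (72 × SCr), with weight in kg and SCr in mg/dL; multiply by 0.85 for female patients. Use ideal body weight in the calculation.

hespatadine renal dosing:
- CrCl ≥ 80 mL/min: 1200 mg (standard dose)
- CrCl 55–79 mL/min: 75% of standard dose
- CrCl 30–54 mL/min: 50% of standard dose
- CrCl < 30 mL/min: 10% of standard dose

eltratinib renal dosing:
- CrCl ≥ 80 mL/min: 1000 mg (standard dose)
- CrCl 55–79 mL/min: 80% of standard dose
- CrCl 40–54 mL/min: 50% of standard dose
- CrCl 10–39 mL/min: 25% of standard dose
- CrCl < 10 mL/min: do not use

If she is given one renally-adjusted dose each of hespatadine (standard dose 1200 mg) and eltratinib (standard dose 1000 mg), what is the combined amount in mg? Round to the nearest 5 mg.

370 mg

CrCl = (140 − 38) × 58.9 / (72 × 2.92) × 0.85 = 6007.8 / 210.24 × 0.85 ≈ 24.3 mL/min
CrCl ≈ 24 mL/min.
hespatadine: < 30 mL/min → 10% of 1200 mg = 120 mg.
eltratinib: 10–39 mL/min → 25% of 1000 mg = 250 mg.
Total = 120 + 250 = 370 mg.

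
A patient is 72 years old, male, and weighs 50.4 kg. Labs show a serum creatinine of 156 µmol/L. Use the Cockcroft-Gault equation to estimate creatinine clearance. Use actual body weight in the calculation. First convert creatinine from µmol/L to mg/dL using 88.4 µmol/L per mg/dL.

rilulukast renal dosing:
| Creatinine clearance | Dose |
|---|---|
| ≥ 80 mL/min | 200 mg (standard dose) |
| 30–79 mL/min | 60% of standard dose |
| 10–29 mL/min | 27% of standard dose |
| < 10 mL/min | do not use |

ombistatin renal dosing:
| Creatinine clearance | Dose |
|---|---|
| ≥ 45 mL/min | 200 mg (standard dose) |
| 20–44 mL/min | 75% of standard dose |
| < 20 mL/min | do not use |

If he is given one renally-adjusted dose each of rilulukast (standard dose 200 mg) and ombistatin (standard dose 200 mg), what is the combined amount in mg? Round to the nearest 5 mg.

205 mg

SCr = 156 / 88.4 = 1.765 mg/dL
CrCl = (140 − 72) × 50.4 / (72 × 1.765) = 3427.2 / 127.08 ≈ 27.0 mL/min
CrCl ≈ 27 mL/min.
rilulukast: 10–29 mL/min → 27% of 200 mg = 54 mg.
ombistatin: 20–44 mL/min → 75% of 200 mg = 150 mg.
Total = 54 + 150 = 204 mg.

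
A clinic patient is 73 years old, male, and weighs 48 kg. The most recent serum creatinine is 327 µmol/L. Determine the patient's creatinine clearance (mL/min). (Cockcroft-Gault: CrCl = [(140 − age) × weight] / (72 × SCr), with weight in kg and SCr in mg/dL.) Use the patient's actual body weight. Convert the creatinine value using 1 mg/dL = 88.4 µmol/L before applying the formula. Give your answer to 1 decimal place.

12.1 mL/min

SCr = 327 / 88.4 = 3.699 mg/dL
CrCl = (140 − 73) × 48 / (72 × 3.699) = 3216.0 / 266.33 ≈ 12.1 mL/min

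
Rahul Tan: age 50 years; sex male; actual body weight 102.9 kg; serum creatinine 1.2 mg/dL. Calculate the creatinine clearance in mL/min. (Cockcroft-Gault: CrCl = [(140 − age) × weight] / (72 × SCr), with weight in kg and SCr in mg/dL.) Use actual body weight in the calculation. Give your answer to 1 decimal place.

CrCl = (140 − 50) × 102.9 / (72 × 1.2) = 9261.0 / 86.40 ≈ 107.2 mL/min

107.2 mL/min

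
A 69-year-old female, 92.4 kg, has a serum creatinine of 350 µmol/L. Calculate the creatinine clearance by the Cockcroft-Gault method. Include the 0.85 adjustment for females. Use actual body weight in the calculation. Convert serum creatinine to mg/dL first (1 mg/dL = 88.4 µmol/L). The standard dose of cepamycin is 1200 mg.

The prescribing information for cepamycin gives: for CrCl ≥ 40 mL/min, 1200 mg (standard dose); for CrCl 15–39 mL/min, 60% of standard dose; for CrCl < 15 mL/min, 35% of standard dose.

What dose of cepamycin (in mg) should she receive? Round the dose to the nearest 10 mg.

720 mg

SCr = 350 / 88.4 = 3.959 mg/dL
CrCl = (140 − 69) × 92.4 / (72 × 3.959) × 0.85 = 6560.4 / 285.05 × 0.85 ≈ 19.6 mL/min
CrCl ≈ 20 mL/min → bracket 15–39 mL/min.
60% of 1200 mg = 720 mg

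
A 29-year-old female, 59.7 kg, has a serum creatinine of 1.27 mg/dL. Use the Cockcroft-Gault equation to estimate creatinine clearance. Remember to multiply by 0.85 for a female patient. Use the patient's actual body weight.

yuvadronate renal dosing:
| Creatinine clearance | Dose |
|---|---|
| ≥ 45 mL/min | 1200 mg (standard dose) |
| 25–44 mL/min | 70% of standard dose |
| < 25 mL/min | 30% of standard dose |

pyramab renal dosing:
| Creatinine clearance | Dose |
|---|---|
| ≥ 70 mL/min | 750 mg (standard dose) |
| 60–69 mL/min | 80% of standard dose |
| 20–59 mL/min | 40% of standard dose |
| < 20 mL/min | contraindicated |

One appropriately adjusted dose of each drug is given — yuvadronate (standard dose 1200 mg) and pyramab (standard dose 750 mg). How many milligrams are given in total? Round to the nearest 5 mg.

1800 mg

CrCl = (140 − 29) × 59.7 / (72 × 1.27) × 0.85 = 6626.7 / 91.44 × 0.85 ≈ 61.6 mL/min
CrCl ≈ 62 mL/min.
yuvadronate: ≥ 45 mL/min → 100% of 1200 mg = 1200 mg.
pyramab: 60–69 mL/min → 80% of 750 mg = 600 mg.
Total = 1200 + 600 = 1800 mg.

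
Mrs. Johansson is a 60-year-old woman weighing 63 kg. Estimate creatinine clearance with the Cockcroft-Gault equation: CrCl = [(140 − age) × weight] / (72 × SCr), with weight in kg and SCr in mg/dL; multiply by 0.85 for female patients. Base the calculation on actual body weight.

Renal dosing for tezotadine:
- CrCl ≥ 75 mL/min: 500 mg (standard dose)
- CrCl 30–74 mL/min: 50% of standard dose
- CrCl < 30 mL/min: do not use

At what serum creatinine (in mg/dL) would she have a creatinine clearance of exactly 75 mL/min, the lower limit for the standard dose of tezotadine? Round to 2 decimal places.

Standard dose requires CrCl ≥ 75 mL/min.
Set (140 − 60) × 63 × 0.85 / (72 × SCr) = 75
SCr = (140 − 60) × 63 × 0.85 / (72 × 75) = 0.793 mg/dL

0.79 mg/dL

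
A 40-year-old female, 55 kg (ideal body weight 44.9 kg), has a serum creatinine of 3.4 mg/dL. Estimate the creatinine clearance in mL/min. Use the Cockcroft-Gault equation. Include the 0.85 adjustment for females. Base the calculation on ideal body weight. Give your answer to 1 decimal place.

15.6 mL/min

CrCl = (140 − 40) × 44.9 / (72 × 3.4) × 0.85 = 4490.0 / 244.80 × 0.85 ≈ 15.6 mL/min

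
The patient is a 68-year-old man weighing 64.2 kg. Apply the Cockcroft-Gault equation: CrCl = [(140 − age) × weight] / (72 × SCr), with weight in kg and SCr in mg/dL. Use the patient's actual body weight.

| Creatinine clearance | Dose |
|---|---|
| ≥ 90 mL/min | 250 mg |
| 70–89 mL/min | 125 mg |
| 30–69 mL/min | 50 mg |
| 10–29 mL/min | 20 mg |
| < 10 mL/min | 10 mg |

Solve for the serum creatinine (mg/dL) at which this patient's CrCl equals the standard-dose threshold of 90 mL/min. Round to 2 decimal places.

Standard dose requires CrCl ≥ 90 mL/min.
Set (140 − 68) × 64.2 / (72 × SCr) = 90
SCr = (140 − 68) × 64.2 / (72 × 90) = 0.713 mg/dL

0.71 mg/dL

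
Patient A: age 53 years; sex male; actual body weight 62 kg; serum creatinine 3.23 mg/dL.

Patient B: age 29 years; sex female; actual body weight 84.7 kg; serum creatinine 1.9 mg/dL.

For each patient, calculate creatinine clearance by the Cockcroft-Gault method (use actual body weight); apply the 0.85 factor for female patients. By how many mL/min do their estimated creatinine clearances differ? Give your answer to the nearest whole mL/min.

Patient A: CrCl = (140 − 53) × 62 / (72 × 3.23) = 5394.0 / 232.56 ≈ 23.2 mL/min
Patient B: CrCl = (140 − 29) × 84.7 / (72 × 1.9) × 0.85 = 9401.7 / 136.80 × 0.85 ≈ 58.4 mL/min
|23.2 − 58.4| = 35.2 mL/min

35 mL/min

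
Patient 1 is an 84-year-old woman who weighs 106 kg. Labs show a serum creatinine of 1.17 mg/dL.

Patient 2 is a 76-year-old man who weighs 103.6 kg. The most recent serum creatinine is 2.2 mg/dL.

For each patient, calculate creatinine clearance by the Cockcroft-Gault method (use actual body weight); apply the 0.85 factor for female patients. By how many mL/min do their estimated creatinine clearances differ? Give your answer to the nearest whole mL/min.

18 mL/min

Patient 1: CrCl = (140 − 84) × 106 / (72 × 1.17) × 0.85 = 5936.0 / 84.24 × 0.85 ≈ 59.9 mL/min
Patient 2: CrCl = (140 − 76) × 103.6 / (72 × 2.2) = 6630.4 / 158.40 ≈ 41.9 mL/min
|59.9 − 41.9| = 18.0 mL/min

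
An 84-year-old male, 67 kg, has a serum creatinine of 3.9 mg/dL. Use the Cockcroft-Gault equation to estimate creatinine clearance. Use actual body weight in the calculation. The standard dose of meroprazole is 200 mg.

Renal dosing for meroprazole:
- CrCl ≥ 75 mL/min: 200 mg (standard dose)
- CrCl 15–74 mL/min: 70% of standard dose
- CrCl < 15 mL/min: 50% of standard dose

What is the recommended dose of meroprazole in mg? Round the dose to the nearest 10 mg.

CrCl = (140 − 84) × 67 / (72 × 3.9) = 3752.0 / 280.80 ≈ 13.4 mL/min
CrCl ≈ 13 mL/min → bracket < 15 mL/min.
50% of 200 mg = 100 mg

100 mg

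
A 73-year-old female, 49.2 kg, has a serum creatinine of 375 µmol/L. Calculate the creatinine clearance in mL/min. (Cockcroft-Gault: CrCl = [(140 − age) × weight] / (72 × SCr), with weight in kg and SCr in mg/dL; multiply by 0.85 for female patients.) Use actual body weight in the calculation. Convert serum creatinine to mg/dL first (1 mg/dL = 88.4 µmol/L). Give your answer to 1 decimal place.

9.2 mL/min

SCr = 375 / 88.4 = 4.242 mg/dL
CrCl = (140 − 73) × 49.2 / (72 × 4.242) × 0.85 = 3296.4 / 305.42 × 0.85 ≈ 9.2 mL/min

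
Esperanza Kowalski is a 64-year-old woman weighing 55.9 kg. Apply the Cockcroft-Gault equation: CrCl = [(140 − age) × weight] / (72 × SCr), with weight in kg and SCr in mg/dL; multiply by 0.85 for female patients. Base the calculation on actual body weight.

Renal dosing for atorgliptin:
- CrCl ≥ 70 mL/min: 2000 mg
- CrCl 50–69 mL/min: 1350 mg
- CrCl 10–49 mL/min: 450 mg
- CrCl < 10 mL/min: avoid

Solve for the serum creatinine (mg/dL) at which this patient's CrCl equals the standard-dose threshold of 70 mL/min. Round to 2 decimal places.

Standard dose requires CrCl ≥ 70 mL/min.
Set (140 − 64) × 55.9 × 0.85 / (72 × SCr) = 70
SCr = (140 − 64) × 55.9 × 0.85 / (72 × 70) = 0.716 mg/dL

0.72 mg/dL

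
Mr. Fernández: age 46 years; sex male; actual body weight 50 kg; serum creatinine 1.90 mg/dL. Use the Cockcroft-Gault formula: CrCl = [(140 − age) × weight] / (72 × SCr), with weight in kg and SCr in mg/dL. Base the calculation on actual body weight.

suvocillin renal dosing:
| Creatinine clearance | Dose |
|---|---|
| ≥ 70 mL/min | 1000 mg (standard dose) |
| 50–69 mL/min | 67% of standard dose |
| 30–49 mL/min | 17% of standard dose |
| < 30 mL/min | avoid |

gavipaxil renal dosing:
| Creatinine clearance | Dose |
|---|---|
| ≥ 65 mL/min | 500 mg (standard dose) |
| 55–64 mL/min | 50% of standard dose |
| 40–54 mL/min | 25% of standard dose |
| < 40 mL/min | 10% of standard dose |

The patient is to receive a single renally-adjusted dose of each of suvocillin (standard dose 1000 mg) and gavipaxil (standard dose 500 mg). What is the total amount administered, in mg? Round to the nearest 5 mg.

220 mg

CrCl = (140 − 46) × 50 / (72 × 1.9) = 4700.0 / 136.80 ≈ 34.4 mL/min
CrCl ≈ 34 mL/min.
suvocillin: 30–49 mL/min → 17% of 1000 mg = 170 mg.
gavipaxil: < 40 mL/min → 10% of 500 mg = 50 mg.
Total = 170 + 50 = 220 mg.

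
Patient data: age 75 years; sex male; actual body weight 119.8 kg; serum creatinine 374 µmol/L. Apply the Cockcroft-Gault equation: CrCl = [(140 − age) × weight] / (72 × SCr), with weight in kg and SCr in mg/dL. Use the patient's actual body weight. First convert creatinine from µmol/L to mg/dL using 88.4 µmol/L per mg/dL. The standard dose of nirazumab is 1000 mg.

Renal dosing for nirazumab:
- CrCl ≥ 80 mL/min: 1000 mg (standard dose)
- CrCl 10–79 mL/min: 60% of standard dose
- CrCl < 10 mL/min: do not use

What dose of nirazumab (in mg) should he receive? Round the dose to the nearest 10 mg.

SCr = 374 / 88.4 = 4.231 mg/dL
CrCl = (140 − 75) × 119.8 / (72 × 4.231) = 7787.0 / 304.63 ≈ 25.6 mL/min
CrCl ≈ 26 mL/min → bracket 10–79 mL/min.
60% of 1000 mg = 600 mg

600 mg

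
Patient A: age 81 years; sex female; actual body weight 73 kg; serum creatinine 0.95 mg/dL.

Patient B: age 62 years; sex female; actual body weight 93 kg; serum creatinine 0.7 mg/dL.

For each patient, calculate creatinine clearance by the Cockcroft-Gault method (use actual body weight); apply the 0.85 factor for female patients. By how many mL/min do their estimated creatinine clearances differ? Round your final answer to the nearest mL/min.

Patient A: CrCl = (140 − 81) × 73 / (72 × 0.95) × 0.85 = 4307.0 / 68.40 × 0.85 ≈ 53.5 mL/min
Patient B: CrCl = (140 − 62) × 93 / (72 × 0.7) × 0.85 = 7254.0 / 50.40 × 0.85 ≈ 122.3 mL/min
|53.5 − 122.3| = 68.8 mL/min

69 mL/min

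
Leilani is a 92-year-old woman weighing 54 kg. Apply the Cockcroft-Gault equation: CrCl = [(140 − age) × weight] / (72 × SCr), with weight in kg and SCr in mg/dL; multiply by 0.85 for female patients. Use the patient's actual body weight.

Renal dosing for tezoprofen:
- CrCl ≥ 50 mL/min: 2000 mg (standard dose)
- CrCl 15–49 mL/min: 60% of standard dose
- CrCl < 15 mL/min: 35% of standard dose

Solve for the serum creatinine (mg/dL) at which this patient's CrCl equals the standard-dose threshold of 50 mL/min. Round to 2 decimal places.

Standard dose requires CrCl ≥ 50 mL/min.
Set (140 − 92) × 54 × 0.85 / (72 × SCr) = 50
SCr = (140 − 92) × 54 × 0.85 / (72 × 50) = 0.612 mg/dL

0.61 mg/dL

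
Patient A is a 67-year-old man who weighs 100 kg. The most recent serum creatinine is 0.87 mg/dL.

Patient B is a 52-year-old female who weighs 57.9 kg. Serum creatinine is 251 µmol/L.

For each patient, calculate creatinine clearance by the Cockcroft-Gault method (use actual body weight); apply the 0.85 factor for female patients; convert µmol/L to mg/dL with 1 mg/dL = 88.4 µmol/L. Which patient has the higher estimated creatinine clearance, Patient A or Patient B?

Patient A

Patient A: CrCl = (140 − 67) × 100 / (72 × 0.87) = 7300.0 / 62.64 ≈ 116.5 mL/min
Patient B: SCr = 251 / 88.4 = 2.839 mg/dL
Patient B: CrCl = (140 − 52) × 57.9 / (72 × 2.839) × 0.85 = 5095.2 / 204.41 × 0.85 ≈ 21.2 mL/min
116.5 vs 21.2 mL/min → Patient A is higher.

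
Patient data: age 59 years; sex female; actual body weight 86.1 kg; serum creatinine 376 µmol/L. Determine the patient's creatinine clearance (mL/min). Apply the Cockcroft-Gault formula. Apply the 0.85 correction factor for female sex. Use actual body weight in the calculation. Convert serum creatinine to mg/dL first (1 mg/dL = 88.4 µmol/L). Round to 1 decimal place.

SCr = 376 / 88.4 = 4.253 mg/dL
CrCl = (140 − 59) × 86.1 / (72 × 4.253) × 0.85 = 6974.1 / 306.22 × 0.85 ≈ 19.4 mL/min

19.4 mL/min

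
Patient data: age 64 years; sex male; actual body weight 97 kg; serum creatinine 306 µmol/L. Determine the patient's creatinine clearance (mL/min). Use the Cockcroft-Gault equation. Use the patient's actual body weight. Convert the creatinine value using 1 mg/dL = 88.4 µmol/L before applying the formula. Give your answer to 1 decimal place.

SCr = 306 / 88.4 = 3.462 mg/dL
CrCl = (140 − 64) × 97 / (72 × 3.462) = 7372.0 / 249.26 ≈ 29.6 mL/min

29.6 mL/min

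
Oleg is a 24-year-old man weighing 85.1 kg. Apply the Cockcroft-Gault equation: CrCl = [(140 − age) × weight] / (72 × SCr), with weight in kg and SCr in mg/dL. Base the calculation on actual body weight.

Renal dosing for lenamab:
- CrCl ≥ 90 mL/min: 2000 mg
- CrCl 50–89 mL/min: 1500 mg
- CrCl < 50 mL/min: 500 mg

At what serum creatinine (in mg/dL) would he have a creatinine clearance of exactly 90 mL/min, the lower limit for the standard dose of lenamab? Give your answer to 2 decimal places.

1.52 mg/dL

Standard dose requires CrCl ≥ 90 mL/min.
Set (140 − 24) × 85.1 / (72 × SCr) = 90
SCr = (140 − 24) × 85.1 / (72 × 90) = 1.523 mg/dL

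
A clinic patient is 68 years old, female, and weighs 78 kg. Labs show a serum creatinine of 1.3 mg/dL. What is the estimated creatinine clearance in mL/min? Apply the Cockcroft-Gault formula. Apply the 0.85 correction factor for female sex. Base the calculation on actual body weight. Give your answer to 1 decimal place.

CrCl = (140 − 68) × 78 / (72 × 1.3) × 0.85 = 5616.0 / 93.60 × 0.85 ≈ 51.0 mL/min

51.0 mL/min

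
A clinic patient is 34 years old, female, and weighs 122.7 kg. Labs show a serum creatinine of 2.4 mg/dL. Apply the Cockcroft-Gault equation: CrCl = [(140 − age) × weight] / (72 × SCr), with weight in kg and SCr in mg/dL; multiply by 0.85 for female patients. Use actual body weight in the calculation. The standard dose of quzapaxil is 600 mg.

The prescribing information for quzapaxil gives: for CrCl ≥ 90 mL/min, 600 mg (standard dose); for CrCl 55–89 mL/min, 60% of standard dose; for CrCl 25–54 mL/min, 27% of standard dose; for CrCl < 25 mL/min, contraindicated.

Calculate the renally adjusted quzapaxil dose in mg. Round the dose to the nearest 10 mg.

CrCl = (140 − 34) × 122.7 / (72 × 2.4) × 0.85 = 13006.2 / 172.80 × 0.85 ≈ 64.0 mL/min
CrCl ≈ 64 mL/min → bracket 55–89 mL/min.
60% of 600 mg = 360 mg

360 mg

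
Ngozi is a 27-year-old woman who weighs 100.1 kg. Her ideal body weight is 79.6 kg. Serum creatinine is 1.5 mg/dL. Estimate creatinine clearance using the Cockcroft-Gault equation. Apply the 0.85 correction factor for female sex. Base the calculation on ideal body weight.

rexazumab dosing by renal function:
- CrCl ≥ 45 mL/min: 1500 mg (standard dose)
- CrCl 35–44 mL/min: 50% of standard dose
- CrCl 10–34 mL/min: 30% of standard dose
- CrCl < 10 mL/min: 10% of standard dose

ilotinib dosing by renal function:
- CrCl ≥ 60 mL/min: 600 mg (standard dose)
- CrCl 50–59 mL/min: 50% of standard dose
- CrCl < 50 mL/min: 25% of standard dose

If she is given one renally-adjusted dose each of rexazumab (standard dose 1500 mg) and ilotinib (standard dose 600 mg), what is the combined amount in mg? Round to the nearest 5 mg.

2100 mg

CrCl = (140 − 27) × 79.6 / (72 × 1.5) × 0.85 = 8994.8 / 108.00 × 0.85 ≈ 70.8 mL/min
CrCl ≈ 71 mL/min.
rexazumab: ≥ 45 mL/min → 100% of 1500 mg = 1500 mg.
ilotinib: ≥ 60 mL/min → 100% of 600 mg = 600 mg.
Total = 1500 + 600 = 2100 mg.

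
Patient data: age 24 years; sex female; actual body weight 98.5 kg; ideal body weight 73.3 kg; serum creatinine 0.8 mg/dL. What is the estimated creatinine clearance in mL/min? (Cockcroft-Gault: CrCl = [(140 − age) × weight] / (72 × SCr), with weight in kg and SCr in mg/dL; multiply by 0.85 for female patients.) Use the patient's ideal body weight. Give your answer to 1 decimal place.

125.5 mL/min

CrCl = (140 − 24) × 73.3 / (72 × 0.8) × 0.85 = 8502.8 / 57.60 × 0.85 ≈ 125.5 mL/min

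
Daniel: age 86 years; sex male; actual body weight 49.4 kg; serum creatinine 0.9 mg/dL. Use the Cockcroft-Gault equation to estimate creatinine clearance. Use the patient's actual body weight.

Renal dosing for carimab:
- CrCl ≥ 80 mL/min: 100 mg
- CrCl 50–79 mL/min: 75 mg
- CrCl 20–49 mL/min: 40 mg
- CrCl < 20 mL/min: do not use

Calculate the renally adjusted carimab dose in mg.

CrCl = (140 − 86) × 49.4 / (72 × 0.9) = 2667.6 / 64.80 ≈ 41.2 mL/min
CrCl ≈ 41 mL/min → bracket 20–49 mL/min.
Dose for this bracket: 40 mg.

40 mg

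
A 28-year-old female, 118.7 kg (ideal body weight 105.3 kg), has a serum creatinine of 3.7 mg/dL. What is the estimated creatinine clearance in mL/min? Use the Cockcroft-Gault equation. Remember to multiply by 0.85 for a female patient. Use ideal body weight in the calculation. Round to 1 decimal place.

CrCl = (140 − 28) × 105.3 / (72 × 3.7) × 0.85 = 11793.6 / 266.40 × 0.85 ≈ 37.6 mL/min

37.6 mL/min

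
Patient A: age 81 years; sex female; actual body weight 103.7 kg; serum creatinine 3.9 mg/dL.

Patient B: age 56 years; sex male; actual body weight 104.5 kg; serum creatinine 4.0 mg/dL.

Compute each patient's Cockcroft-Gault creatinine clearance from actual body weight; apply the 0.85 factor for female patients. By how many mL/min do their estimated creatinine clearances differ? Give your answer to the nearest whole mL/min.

12 mL/min

Patient A: CrCl = (140 − 81) × 103.7 / (72 × 3.9) × 0.85 = 6118.3 / 280.80 × 0.85 ≈ 18.5 mL/min
Patient B: CrCl = (140 − 56) × 104.5 / (72 × 4) = 8778.0 / 288.00 ≈ 30.5 mL/min
|18.5 − 30.5| = 12.0 mL/min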